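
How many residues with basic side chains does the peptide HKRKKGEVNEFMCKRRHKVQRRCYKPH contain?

The basic amino acids are Lys (K), Arg (R), and His (H).
Matching residues: H1, K2, R3, K4, K5, K14, R15, R16, H17, K18, R21, R22, K25, H27.

14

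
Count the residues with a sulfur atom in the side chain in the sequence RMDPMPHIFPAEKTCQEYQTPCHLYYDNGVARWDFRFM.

Cysteine (C, thiol) and methionine (M, thioether) are the two sulfur-containing amino acids.
Matching residues: M2, M5, C15, C22, M38.

5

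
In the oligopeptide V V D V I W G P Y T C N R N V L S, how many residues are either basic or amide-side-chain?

3

Basic: H, K, R. Amide-side-chain: N, Q.
Basic residues here: R13 (1).
Amide-side-chain residues here: N12, N14 (2).
The two groups share no amino acid, so total = 1 + 2 = 3.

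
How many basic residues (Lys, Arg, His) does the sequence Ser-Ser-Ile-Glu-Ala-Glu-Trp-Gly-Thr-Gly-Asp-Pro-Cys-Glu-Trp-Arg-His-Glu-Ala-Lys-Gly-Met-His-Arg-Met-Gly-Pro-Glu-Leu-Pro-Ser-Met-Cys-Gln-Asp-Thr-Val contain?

Matching residues: Arg16, His17, Lys20, His23, Arg24.

5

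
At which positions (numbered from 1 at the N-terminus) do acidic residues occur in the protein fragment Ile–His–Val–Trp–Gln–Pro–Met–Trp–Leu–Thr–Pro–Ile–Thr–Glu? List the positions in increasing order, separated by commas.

The acidic residues are Asp (D) and Glu (E), whose side chains end in a carboxylate group.
Matching residues: Glu14.

14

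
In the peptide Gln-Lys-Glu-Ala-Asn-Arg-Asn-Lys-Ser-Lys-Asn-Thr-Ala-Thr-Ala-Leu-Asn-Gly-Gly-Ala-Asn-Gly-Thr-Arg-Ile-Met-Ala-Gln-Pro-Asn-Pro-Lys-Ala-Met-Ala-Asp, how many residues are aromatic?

The aromatic amino acids are Phe (F, benzyl), Trp (W, indole), and Tyr (Y, phenol).
None of the 36 residues belong to this group.

0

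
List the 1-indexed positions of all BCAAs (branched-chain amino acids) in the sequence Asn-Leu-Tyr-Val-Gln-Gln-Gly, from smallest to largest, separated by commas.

2, 4

Valine (V), leucine (L), and isoleucine (I) are the branched-chain amino acids.
Matching residues: Leu2, Val4.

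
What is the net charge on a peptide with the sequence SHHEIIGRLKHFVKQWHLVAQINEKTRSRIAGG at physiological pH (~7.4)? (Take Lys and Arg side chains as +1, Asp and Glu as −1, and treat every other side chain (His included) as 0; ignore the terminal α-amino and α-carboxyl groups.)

Positive (K, R): R8, K10, K14, K25, R27, R29 → +6.
Negative (D, E): E4, E24 → −2.
Net charge = (+6) + (−2) = +4.

+4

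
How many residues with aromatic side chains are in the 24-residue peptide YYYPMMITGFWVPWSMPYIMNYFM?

Phenylalanine (F), tryptophan (W), and tyrosine (Y) have aromatic ring side chains.
Matching residues: Y1, Y2, Y3, F10, W11, W14, Y18, Y22, F23.

9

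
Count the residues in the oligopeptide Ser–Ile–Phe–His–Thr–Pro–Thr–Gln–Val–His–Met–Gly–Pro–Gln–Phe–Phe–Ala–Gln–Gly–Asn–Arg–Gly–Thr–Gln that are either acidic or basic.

3

Acidic: D, E. Basic: H, K, R.
Acidic residues here: none (0).
Basic residues here: His4, His10, Arg21 (3).
The two groups share no amino acid, so total = 0 + 3 = 3.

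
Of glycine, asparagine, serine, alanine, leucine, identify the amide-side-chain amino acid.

asparagine

Only N (asparagine) and Q (glutamine) carry a side-chain carboxamide.
Of the listed options, only asparagine belongs to this group.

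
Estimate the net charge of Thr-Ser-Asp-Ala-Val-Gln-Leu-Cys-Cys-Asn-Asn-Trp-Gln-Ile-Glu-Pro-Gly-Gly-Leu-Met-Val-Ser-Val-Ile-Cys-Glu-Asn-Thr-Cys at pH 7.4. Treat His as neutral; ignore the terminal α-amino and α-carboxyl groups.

-3

At pH ~7.4 the Lys and Arg side chains are protonated (+1), the Asp and Glu side chains are deprotonated (−1), and with His taken as neutral all other side chains carry no charge.
Positive (K, R): none → +0.
Negative (D, E): Asp3, Glu15, Glu26 → −3.
Net charge = (+0) + (−3) = −3.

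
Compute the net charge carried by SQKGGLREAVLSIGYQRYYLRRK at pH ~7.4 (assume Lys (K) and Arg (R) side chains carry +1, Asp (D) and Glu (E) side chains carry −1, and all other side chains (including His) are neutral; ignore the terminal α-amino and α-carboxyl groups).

+5

Positive (K, R): K3, R7, R17, R21, R22, K23 → +6.
Negative (D, E): E8 → −1.
Net charge = (+6) + (−1) = +5.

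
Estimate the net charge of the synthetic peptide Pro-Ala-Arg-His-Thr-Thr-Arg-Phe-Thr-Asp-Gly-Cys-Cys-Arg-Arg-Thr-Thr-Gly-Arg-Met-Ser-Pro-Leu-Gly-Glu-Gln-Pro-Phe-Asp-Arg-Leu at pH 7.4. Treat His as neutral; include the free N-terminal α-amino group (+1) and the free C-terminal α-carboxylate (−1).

+3

The side chains ionized at physiological pH are Lys/Arg (+1) and Asp/Glu (−1); with His treated as neutral, nothing else contributes.
Positive (K, R): Arg3, Arg7, Arg14, Arg15, Arg19, Arg30 → +6.
Negative (D, E): Asp10, Glu25, Asp29 → −3.
The N-terminus (+1) and C-terminus (−1) cancel.
Net charge = (+6) + (−3) = +3.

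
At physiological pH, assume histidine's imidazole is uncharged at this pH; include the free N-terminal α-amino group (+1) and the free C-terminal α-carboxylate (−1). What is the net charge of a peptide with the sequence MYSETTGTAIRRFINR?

The side chains ionized at physiological pH are Lys/Arg (+1) and Asp/Glu (−1); with His treated as neutral, nothing else contributes.
Positive (K, R): R11, R12, R16 → +3.
Negative (D, E): E4 → −1.
The N-terminus (+1) and C-terminus (−1) cancel.
Net charge = (+3) + (−1) = +2.

+2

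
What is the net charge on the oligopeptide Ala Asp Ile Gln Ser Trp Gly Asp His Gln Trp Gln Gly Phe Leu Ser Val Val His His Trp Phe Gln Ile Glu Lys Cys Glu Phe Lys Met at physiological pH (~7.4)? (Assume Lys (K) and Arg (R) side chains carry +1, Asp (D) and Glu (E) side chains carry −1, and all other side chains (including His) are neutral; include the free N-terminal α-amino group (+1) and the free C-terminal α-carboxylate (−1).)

-2

Positive (K, R): Lys26, Lys30 → +2.
Negative (D, E): Asp2, Asp8, Glu25, Glu28 → −4.
The N-terminus (+1) and C-terminus (−1) cancel.
Net charge = (+2) + (−4) = −2.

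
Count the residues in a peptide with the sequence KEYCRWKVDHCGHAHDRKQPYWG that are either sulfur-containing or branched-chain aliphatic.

3

Sulfur-containing: C, M. Branched-chain aliphatic: I, L, V.
Sulfur-containing residues here: C4, C11 (2).
Branched-chain aliphatic residues here: V8 (1).
The two groups share no amino acid, so total = 2 + 1 = 3.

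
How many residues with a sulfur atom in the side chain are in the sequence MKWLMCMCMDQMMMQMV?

The sulfur-bearing residues are cysteine (–SH) and methionine (–S–CH₃).
Matching residues: M1, M5, C6, M7, C8, M9, M12, M13, M14, M16.

10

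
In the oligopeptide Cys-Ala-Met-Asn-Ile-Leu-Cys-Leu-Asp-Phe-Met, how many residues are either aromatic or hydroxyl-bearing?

Aromatic: F, W, Y. Hydroxyl-bearing: S, T, Y.
Aromatic residues here: Phe10 (1).
Hydroxyl-bearing residues here: none (0).
(Y belongs to both groups, but none appear in this sequence.) Total = 1 + 0 = 1.

1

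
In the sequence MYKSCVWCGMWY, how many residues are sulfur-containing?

The sulfur-bearing residues are cysteine (–SH) and methionine (–S–CH₃).
Matching residues: M1, C5, C8, M10.

4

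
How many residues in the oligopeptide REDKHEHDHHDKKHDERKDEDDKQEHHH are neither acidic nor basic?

1

Acidic: D, E. Basic: K, R, H. All other residues are neither.
Matching residues: Q24.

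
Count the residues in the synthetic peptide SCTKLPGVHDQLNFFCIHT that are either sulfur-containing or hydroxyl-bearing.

Sulfur-containing: C, M. Hydroxyl-bearing: S, T, Y.
Sulfur-containing residues here: C2, C16 (2).
Hydroxyl-bearing residues here: S1, T3, T19 (3).
The two groups share no amino acid, so total = 2 + 3 = 5.

5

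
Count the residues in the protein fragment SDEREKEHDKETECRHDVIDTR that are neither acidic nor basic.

Acidic: D, E. Basic: K, R, H. All other residues are neither.
Matching residues: S1, T12, C14, V18, I19, T21.

6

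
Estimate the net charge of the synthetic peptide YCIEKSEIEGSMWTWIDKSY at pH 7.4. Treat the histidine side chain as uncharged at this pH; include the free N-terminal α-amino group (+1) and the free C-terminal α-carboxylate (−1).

Near pH 7.4, K and R contribute +1 each, D and E contribute −1 each, and every other side chain (His included, as stated) is uncharged.
Positive (K, R): K5, K18 → +2.
Negative (D, E): E4, E7, E9, D17 → −4.
The N-terminus (+1) and C-terminus (−1) cancel.
Net charge = (+2) + (−4) = −2.

-2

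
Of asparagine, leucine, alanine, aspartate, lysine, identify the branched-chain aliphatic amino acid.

leucine

The BCAAs are Val, Leu, and Ile — aliphatic side chains with a branch point.
Of the listed options, only leucine belongs to this group.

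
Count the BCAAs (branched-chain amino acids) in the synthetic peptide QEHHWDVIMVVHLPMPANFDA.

The BCAAs are Val, Leu, and Ile — aliphatic side chains with a branch point.
Matching residues: V7, I8, V10, V11, L13.

5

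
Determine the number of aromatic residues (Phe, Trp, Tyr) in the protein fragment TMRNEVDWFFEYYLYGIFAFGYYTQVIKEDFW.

Matching residues: W8, F9, F10, Y12, Y13, Y15, F18, F20, Y22, Y23, F31, W32.

12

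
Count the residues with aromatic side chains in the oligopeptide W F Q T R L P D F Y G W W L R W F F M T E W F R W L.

12

Phenylalanine (F), tryptophan (W), and tyrosine (Y) have aromatic ring side chains.
Matching residues: W1, F2, F9, Y10, W12, W13, W16, F17, F18, W22, F23, W25.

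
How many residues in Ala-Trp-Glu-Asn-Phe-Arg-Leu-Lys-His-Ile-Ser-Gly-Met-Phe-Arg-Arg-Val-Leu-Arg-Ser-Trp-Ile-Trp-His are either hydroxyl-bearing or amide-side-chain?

3

Hydroxyl-bearing: S, T, Y. Amide-side-chain: N, Q.
Hydroxyl-bearing residues here: Ser11, Ser20 (2).
Amide-side-chain residues here: Asn4 (1).
The two groups share no amino acid, so total = 2 + 1 = 3.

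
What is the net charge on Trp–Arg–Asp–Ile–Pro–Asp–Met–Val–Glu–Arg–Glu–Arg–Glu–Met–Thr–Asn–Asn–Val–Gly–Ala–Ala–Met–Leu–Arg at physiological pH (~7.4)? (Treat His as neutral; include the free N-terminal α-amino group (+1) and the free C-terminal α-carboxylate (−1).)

-1

Near pH 7.4, K and R contribute +1 each, D and E contribute −1 each, and every other side chain (His included, as stated) is uncharged.
Positive (K, R): Arg2, Arg10, Arg12, Arg24 → +4.
Negative (D, E): Asp3, Asp6, Glu9, Glu11, Glu13 → −5.
The N-terminus (+1) and C-terminus (−1) cancel.
Net charge = (+4) + (−5) = −1.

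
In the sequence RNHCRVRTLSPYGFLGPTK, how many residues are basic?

The basic amino acids are Lys (K), Arg (R), and His (H).
Matching residues: R1, H3, R5, R7, K19.

5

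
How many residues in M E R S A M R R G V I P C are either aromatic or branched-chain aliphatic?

2

Aromatic: F, W, Y. Branched-chain aliphatic: I, L, V.
Aromatic residues here: none (0).
Branched-chain aliphatic residues here: V10, I11 (2).
The two groups share no amino acid, so total = 0 + 2 = 2.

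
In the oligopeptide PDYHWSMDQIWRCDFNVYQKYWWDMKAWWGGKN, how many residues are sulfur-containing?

Only Cys (C) and Met (M) have a sulfur atom in the side chain.
Matching residues: M7, C13, M25.

3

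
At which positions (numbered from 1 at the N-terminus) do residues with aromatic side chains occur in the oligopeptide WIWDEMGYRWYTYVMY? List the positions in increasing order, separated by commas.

1, 3, 8, 10, 11, 13, 16

The aromatic amino acids are Phe (F, benzyl), Trp (W, indole), and Tyr (Y, phenol).
Matching residues: W1, W3, Y8, W10, Y11, Y13, Y16.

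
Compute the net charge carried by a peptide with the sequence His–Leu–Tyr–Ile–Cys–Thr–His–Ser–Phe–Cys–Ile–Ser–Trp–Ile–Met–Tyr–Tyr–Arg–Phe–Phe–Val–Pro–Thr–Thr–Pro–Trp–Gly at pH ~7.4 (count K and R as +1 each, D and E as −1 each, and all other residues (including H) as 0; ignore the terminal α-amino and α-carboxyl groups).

Positive (K, R): Arg18 → +1.
Negative (D, E): none → −0.
Net charge = (+1) + (−0) = +1.

+1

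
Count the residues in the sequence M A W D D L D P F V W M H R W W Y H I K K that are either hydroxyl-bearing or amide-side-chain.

1

Hydroxyl-bearing: S, T, Y. Amide-side-chain: N, Q.
Hydroxyl-bearing residues here: Y17 (1).
Amide-side-chain residues here: none (0).
The two groups share no amino acid, so total = 1 + 0 = 1.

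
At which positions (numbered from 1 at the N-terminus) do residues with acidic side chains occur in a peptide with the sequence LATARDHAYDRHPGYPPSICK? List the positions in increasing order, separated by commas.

6, 10

The acidic residues are Asp (D) and Glu (E), whose side chains end in a carboxylate group.
Matching residues: D6, D10.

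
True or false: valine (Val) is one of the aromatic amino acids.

F, W, and Y each carry an aromatic ring on the side chain.
Valine is not in this group.

False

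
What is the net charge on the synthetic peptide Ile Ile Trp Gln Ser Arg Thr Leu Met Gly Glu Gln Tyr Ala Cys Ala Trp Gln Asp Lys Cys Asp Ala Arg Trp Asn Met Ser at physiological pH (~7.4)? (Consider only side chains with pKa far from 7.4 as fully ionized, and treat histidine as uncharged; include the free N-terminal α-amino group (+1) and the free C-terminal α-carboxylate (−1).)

Near pH 7.4, K and R contribute +1 each, D and E contribute −1 each, and every other side chain (His included, as stated) is uncharged.
Positive (K, R): Arg6, Lys20, Arg24 → +3.
Negative (D, E): Glu11, Asp19, Asp22 → −3.
The N-terminus (+1) and C-terminus (−1) cancel.
Net charge = (+3) + (−3) = 0.

0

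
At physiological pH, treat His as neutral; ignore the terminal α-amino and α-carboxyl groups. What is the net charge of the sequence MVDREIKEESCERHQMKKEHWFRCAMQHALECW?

At pH ~7.4 the Lys and Arg side chains are protonated (+1), the Asp and Glu side chains are deprotonated (−1), and with His taken as neutral all other side chains carry no charge.
Positive (K, R): R4, K7, R13, K17, K18, R23 → +6.
Negative (D, E): D3, E5, E8, E9, E12, E19, E31 → −7.
Net charge = (+6) + (−7) = −1.

-1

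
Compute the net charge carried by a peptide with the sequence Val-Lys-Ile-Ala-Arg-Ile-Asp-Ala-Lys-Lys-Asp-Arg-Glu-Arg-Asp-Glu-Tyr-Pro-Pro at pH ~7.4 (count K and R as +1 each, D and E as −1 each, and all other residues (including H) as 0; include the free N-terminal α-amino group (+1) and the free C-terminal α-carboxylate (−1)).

+1

Positive (K, R): Lys2, Arg5, Lys9, Lys10, Arg12, Arg14 → +6.
Negative (D, E): Asp7, Asp11, Glu13, Asp15, Glu16 → −5.
The N-terminus (+1) and C-terminus (−1) cancel.
Net charge = (+6) + (−5) = +1.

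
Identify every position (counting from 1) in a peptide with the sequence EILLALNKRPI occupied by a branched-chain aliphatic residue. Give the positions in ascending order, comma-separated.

2, 3, 4, 6, 11

The BCAAs are Val, Leu, and Ile — aliphatic side chains with a branch point.
Matching residues: I2, L3, L4, L6, I11.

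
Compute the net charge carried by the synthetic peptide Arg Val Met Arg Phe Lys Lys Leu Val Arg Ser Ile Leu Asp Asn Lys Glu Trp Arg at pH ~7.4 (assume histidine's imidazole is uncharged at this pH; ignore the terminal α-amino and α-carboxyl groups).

At pH ~7.4 the Lys and Arg side chains are protonated (+1), the Asp and Glu side chains are deprotonated (−1), and with His taken as neutral all other side chains carry no charge.
Positive (K, R): Arg1, Arg4, Lys6, Lys7, Arg10, Lys16, Arg19 → +7.
Negative (D, E): Asp14, Glu17 → −2.
Net charge = (+7) + (−2) = +5.

+5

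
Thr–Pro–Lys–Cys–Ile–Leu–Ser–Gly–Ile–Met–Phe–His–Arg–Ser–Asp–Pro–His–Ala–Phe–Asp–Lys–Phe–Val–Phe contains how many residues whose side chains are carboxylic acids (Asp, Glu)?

Matching residues: Asp15, Asp20.

2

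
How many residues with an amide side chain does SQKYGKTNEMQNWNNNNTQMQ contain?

The amide-side-chain residues are Asn (N) and Gln (Q).
Matching residues: Q2, N8, Q11, N12, N14, N15, N16, N17, Q19, Q21.

10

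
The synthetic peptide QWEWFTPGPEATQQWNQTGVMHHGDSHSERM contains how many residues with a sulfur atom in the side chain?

Only Cys (C) and Met (M) have a sulfur atom in the side chain.
Matching residues: M21, M31.

2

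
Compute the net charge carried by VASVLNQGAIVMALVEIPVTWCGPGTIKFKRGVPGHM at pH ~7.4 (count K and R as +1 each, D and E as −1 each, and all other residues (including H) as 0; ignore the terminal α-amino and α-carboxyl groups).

Positive (K, R): K28, K30, R31 → +3.
Negative (D, E): E16 → −1.
Net charge = (+3) + (−1) = +2.

+2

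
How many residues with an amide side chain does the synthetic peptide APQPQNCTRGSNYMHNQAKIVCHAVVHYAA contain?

6

Asparagine (N) and glutamine (Q) have uncharged amide side chains.
Matching residues: Q3, Q5, N6, N12, N16, Q17.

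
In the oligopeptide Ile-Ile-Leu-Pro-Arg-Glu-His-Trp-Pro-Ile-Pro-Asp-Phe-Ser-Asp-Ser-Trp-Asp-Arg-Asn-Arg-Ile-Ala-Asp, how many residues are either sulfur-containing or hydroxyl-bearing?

2

Sulfur-containing: C, M. Hydroxyl-bearing: S, T, Y.
Sulfur-containing residues here: none (0).
Hydroxyl-bearing residues here: Ser14, Ser16 (2).
The two groups share no amino acid, so total = 0 + 2 = 2.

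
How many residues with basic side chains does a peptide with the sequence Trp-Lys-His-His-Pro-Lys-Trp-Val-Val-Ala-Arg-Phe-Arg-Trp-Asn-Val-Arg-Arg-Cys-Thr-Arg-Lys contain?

10

K, R, and H are the three residues with basic side chains (ε-amine, guanidinium, and imidazole respectively).
Matching residues: Lys2, His3, His4, Lys6, Arg11, Arg13, Arg17, Arg18, Arg21, Lys22.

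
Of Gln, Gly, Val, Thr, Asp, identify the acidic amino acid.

Only D (aspartate) and E (glutamate) carry a side-chain carboxylic acid.
Of the listed options, only Asp belongs to this group.

Asp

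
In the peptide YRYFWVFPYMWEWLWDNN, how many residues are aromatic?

F, W, and Y each carry an aromatic ring on the side chain.
Matching residues: Y1, Y3, F4, W5, F7, Y9, W11, W13, W15.

9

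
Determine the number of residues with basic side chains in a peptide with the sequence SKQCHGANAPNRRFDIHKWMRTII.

The basic amino acids are Lys (K), Arg (R), and His (H).
Matching residues: K2, H5, R12, R13, H17, K18, R21.

7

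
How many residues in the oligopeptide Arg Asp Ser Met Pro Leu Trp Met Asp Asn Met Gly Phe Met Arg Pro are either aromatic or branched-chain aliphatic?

Aromatic: F, W, Y. Branched-chain aliphatic: I, L, V.
Aromatic residues here: Trp7, Phe13 (2).
Branched-chain aliphatic residues here: Leu6 (1).
The two groups share no amino acid, so total = 2 + 1 = 3.

3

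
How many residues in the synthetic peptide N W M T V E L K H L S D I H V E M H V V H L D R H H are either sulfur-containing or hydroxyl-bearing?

4

Sulfur-containing: C, M. Hydroxyl-bearing: S, T, Y.
Sulfur-containing residues here: M3, M17 (2).
Hydroxyl-bearing residues here: T4, S11 (2).
The two groups share no amino acid, so total = 2 + 2 = 4.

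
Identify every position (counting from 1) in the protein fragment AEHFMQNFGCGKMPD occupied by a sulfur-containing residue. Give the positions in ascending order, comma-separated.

Only Cys (C) and Met (M) have a sulfur atom in the side chain.
Matching residues: M5, C10, M13.

5, 10, 13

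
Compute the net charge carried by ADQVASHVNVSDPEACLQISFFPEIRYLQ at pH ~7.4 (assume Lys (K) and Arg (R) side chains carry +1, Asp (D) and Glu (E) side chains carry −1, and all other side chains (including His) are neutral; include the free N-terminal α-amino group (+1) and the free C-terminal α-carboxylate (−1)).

Positive (K, R): R26 → +1.
Negative (D, E): D2, D12, E14, E24 → −4.
The N-terminus (+1) and C-terminus (−1) cancel.
Net charge = (+1) + (−4) = −3.

-3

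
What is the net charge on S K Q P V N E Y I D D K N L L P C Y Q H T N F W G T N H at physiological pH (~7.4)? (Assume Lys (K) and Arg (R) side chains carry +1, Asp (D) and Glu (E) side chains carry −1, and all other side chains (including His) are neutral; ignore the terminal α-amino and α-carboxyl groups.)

Positive (K, R): K2, K12 → +2.
Negative (D, E): E7, D10, D11 → −3.
Net charge = (+2) + (−3) = −1.

-1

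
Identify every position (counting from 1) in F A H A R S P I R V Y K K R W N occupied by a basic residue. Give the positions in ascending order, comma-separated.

3, 5, 9, 12, 13, 14

K, R, and H are the three residues with basic side chains (ε-amine, guanidinium, and imidazole respectively).
Matching residues: H3, R5, R9, K12, K13, R14.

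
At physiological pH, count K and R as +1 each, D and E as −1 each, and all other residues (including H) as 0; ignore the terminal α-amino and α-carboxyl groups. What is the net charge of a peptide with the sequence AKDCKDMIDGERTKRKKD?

Positive (K, R): K2, K5, R12, K14, R15, K16, K17 → +7.
Negative (D, E): D3, D6, D9, E11, D18 → −5.
Net charge = (+7) + (−5) = +2.

+2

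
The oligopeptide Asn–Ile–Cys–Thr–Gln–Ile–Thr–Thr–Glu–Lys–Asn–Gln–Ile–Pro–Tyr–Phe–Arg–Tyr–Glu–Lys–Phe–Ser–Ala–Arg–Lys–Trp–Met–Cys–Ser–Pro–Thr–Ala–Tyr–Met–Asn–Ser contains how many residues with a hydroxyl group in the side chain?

The –OH-bearing residues are Ser, Thr (aliphatic alcohols), and Tyr (phenol).
Matching residues: Thr4, Thr7, Thr8, Tyr15, Tyr18, Ser22, Ser29, Thr31, Tyr33, Ser36.

10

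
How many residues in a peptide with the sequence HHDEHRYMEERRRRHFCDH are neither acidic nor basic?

4

Acidic: D, E. Basic: K, R, H. All other residues are neither.
Matching residues: Y7, M8, F16, C17.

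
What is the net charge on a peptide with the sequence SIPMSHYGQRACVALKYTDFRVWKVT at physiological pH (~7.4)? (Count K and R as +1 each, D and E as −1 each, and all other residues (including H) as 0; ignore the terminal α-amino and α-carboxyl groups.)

Positive (K, R): R10, K16, R21, K24 → +4.
Negative (D, E): D19 → −1.
Net charge = (+4) + (−1) = +3.

+3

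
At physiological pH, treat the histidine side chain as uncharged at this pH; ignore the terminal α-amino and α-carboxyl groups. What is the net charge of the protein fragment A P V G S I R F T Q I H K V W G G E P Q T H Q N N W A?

Near pH 7.4, K and R contribute +1 each, D and E contribute −1 each, and every other side chain (His included, as stated) is uncharged.
Positive (K, R): R7, K13 → +2.
Negative (D, E): E18 → −1.
Net charge = (+2) + (−1) = +1.

+1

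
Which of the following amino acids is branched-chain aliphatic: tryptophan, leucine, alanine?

leucine

V, L, and I make up the branched-chain aliphatic group.
Of the listed options, only leucine belongs to this group.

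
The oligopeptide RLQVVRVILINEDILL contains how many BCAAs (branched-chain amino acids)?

10

The BCAAs are Val, Leu, and Ile — aliphatic side chains with a branch point.
Matching residues: L2, V4, V5, V7, I8, L9, I10, I14, L15, L16.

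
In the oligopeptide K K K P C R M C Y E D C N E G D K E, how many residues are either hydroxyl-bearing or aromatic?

1

Hydroxyl-bearing: S, T, Y. Aromatic: F, W, Y.
Hydroxyl-bearing residues here: Y9 (1).
Aromatic residues here: Y9 (1).
Y is in both groups, so the 1 Y residue must not be double-counted.
Total = 1 + 1 − 1 = 1.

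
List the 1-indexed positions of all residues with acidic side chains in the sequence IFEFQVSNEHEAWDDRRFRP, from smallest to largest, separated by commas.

3, 9, 11, 14, 15

Aspartate (D) and glutamate (E) have carboxylic-acid side chains and are the acidic amino acids.
Matching residues: E3, E9, E11, D14, D15.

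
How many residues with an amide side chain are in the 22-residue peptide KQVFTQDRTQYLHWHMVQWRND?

5

The amide-side-chain residues are Asn (N) and Gln (Q).
Matching residues: Q2, Q6, Q10, Q18, N21.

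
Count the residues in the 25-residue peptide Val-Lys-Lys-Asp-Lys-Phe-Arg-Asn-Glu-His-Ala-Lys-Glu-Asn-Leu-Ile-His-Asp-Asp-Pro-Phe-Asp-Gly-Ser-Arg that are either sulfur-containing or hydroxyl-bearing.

1

Sulfur-containing: C, M. Hydroxyl-bearing: S, T, Y.
Sulfur-containing residues here: none (0).
Hydroxyl-bearing residues here: Ser24 (1).
The two groups share no amino acid, so total = 0 + 1 = 1.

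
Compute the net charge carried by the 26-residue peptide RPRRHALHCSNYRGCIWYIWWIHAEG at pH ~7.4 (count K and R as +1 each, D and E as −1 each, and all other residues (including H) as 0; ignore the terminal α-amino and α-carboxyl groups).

+3

Positive (K, R): R1, R3, R4, R13 → +4.
Negative (D, E): E25 → −1.
Net charge = (+4) + (−1) = +3.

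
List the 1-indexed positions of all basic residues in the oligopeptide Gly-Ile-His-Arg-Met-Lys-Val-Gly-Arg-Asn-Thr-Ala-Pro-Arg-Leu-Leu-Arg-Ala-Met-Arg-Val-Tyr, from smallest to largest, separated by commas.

The basic amino acids are Lys (K), Arg (R), and His (H).
Matching residues: His3, Arg4, Lys6, Arg9, Arg14, Arg17, Arg20.

3, 4, 6, 9, 14, 17, 20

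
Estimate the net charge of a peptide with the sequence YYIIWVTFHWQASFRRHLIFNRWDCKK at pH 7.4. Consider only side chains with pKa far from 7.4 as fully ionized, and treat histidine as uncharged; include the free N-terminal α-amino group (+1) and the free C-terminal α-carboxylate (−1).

Near pH 7.4, K and R contribute +1 each, D and E contribute −1 each, and every other side chain (His included, as stated) is uncharged.
Positive (K, R): R15, R16, R22, K26, K27 → +5.
Negative (D, E): D24 → −1.
The N-terminus (+1) and C-terminus (−1) cancel.
Net charge = (+5) + (−1) = +4.

+4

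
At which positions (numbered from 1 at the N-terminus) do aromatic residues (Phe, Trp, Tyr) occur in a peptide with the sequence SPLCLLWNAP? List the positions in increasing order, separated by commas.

Matching residues: W7.

7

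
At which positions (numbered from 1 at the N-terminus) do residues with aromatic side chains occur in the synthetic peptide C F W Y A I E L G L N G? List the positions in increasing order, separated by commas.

The aromatic amino acids are Phe (F, benzyl), Trp (W, indole), and Tyr (Y, phenol).
Matching residues: F2, W3, Y4.

2, 3, 4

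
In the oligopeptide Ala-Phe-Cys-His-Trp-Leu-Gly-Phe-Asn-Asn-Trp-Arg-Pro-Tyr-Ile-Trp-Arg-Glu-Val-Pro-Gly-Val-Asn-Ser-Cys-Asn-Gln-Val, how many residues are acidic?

1

The acidic residues are Asp (D) and Glu (E), whose side chains end in a carboxylate group.
Matching residues: Glu18.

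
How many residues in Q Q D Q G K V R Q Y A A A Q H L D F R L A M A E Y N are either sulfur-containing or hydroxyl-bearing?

Sulfur-containing: C, M. Hydroxyl-bearing: S, T, Y.
Sulfur-containing residues here: M22 (1).
Hydroxyl-bearing residues here: Y10, Y25 (2).
The two groups share no amino acid, so total = 1 + 2 = 3.

3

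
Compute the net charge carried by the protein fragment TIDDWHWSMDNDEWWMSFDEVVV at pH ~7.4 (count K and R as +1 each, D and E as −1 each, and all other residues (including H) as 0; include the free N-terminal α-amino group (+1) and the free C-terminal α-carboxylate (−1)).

Positive (K, R): none → +0.
Negative (D, E): D3, D4, D10, D12, E13, D19, E20 → −7.
The N-terminus (+1) and C-terminus (−1) cancel.
Net charge = (+0) + (−7) = −7.

-7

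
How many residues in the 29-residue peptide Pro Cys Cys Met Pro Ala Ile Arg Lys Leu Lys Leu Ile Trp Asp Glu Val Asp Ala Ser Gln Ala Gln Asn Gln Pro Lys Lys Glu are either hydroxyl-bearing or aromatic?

2

Hydroxyl-bearing: S, T, Y. Aromatic: F, W, Y.
Hydroxyl-bearing residues here: Ser20 (1).
Aromatic residues here: Trp14 (1).
(Y belongs to both groups, but none appear in this sequence.) Total = 1 + 1 = 2.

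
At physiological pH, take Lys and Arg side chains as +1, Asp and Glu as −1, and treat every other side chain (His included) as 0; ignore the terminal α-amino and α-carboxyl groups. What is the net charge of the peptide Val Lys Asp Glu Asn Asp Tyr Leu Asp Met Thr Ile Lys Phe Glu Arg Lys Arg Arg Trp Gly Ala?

+1

Positive (K, R): Lys2, Lys13, Arg16, Lys17, Arg18, Arg19 → +6.
Negative (D, E): Asp3, Glu4, Asp6, Asp9, Glu15 → −5.
Net charge = (+6) + (−5) = +1.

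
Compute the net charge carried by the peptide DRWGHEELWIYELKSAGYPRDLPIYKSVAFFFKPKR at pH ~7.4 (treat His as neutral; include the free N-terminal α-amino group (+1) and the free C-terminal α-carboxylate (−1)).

The side chains ionized at physiological pH are Lys/Arg (+1) and Asp/Glu (−1); with His treated as neutral, nothing else contributes.
Positive (K, R): R2, K14, R20, K26, K33, K35, R36 → +7.
Negative (D, E): D1, E6, E7, E12, D21 → −5.
The N-terminus (+1) and C-terminus (−1) cancel.
Net charge = (+7) + (−5) = +2.

+2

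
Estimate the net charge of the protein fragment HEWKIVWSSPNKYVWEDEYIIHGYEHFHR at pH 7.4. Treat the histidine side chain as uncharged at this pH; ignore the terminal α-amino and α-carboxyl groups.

The side chains ionized at physiological pH are Lys/Arg (+1) and Asp/Glu (−1); with His treated as neutral, nothing else contributes.
Positive (K, R): K4, K12, R29 → +3.
Negative (D, E): E2, E16, D17, E18, E25 → −5.
Net charge = (+3) + (−5) = −2.

-2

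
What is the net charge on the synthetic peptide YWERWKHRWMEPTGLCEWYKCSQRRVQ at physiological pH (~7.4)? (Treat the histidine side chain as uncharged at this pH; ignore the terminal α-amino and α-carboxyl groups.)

+3

Near pH 7.4, K and R contribute +1 each, D and E contribute −1 each, and every other side chain (His included, as stated) is uncharged.
Positive (K, R): R4, K6, R8, K20, R24, R25 → +6.
Negative (D, E): E3, E11, E17 → −3.
Net charge = (+6) + (−3) = +3.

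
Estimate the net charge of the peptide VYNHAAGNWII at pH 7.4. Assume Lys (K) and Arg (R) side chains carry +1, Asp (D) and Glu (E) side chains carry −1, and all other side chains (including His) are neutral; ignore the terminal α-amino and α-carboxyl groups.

0

Positive (K, R): none → +0.
Negative (D, E): none → −0.
Net charge = (+0) + (−0) = 0.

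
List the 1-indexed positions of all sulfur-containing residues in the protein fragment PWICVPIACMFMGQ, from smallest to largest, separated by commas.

Only Cys (C) and Met (M) have a sulfur atom in the side chain.
Matching residues: C4, C9, M10, M12.

4, 9, 10, 12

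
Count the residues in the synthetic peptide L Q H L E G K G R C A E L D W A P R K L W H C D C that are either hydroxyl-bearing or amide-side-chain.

1

Hydroxyl-bearing: S, T, Y. Amide-side-chain: N, Q.
Hydroxyl-bearing residues here: none (0).
Amide-side-chain residues here: Q2 (1).
The two groups share no amino acid, so total = 0 + 1 = 1.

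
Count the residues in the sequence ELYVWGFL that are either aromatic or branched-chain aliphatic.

6

Aromatic: F, W, Y. Branched-chain aliphatic: I, L, V.
Aromatic residues here: Y3, W5, F7 (3).
Branched-chain aliphatic residues here: L2, V4, L8 (3).
The two groups share no amino acid, so total = 3 + 3 = 6.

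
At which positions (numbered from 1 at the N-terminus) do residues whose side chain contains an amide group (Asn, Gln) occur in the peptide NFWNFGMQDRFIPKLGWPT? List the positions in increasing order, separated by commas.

1, 4, 8

Matching residues: N1, N4, Q8.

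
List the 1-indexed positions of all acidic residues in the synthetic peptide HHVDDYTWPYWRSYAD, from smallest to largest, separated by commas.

The acidic residues are Asp (D) and Glu (E), whose side chains end in a carboxylate group.
Matching residues: D4, D5, D16.

4, 5, 16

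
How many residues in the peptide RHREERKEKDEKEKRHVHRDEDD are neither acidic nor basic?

Acidic: D, E. Basic: K, R, H. All other residues are neither.
Matching residues: V17.

1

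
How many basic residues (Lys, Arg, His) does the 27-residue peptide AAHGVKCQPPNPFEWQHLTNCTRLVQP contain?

Matching residues: H3, K6, H17, R23.

4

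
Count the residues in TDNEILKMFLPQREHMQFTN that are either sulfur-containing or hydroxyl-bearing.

Sulfur-containing: C, M. Hydroxyl-bearing: S, T, Y.
Sulfur-containing residues here: M8, M16 (2).
Hydroxyl-bearing residues here: T1, T19 (2).
The two groups share no amino acid, so total = 2 + 2 = 4.

4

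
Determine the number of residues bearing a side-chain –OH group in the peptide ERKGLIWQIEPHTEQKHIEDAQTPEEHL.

The –OH-bearing residues are Ser, Thr (aliphatic alcohols), and Tyr (phenol).
Matching residues: T13, T23.

2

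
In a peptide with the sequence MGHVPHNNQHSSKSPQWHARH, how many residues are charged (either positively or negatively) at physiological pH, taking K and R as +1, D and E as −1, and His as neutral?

2

Charged side chains at pH ~7.4: K, R (positive); D, E (negative).
Matching residues: K13, R20.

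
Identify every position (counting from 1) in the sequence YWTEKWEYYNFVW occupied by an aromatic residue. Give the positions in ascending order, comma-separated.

Phenylalanine (F), tryptophan (W), and tyrosine (Y) have aromatic ring side chains.
Matching residues: Y1, W2, W6, Y8, Y9, F11, W13.

1, 2, 6, 8, 9, 11, 13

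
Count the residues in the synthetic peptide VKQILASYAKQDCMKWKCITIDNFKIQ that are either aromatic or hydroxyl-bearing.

5

Aromatic: F, W, Y. Hydroxyl-bearing: S, T, Y.
Aromatic residues here: Y8, W16, F24 (3).
Hydroxyl-bearing residues here: S7, Y8, T20 (3).
Y is in both groups, so the 1 Y residue must not be double-counted.
Total = 3 + 3 − 1 = 5.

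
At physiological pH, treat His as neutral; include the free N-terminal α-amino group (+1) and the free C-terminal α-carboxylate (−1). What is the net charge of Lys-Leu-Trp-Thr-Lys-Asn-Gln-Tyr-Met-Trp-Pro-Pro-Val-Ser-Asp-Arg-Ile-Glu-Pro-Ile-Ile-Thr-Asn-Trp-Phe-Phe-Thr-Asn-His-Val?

The side chains ionized at physiological pH are Lys/Arg (+1) and Asp/Glu (−1); with His treated as neutral, nothing else contributes.
Positive (K, R): Lys1, Lys5, Arg16 → +3.
Negative (D, E): Asp15, Glu18 → −2.
The N-terminus (+1) and C-terminus (−1) cancel.
Net charge = (+3) + (−2) = +1.

+1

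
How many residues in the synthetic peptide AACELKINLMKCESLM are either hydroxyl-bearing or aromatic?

Hydroxyl-bearing: S, T, Y. Aromatic: F, W, Y.
Hydroxyl-bearing residues here: S14 (1).
Aromatic residues here: none (0).
(Y belongs to both groups, but none appear in this sequence.) Total = 1 + 0 = 1.

1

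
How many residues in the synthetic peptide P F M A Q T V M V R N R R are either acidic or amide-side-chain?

Acidic: D, E. Amide-side-chain: N, Q.
Acidic residues here: none (0).
Amide-side-chain residues here: Q5, N11 (2).
The two groups share no amino acid, so total = 0 + 2 = 2.

2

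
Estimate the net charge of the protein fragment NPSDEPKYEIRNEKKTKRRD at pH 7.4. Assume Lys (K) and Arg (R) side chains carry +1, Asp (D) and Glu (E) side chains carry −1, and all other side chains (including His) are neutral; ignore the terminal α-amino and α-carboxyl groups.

Positive (K, R): K7, R11, K14, K15, K17, R18, R19 → +7.
Negative (D, E): D4, E5, E9, E13, D20 → −5.
Net charge = (+7) + (−5) = +2.

+2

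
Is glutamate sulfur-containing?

Cysteine (C, thiol) and methionine (M, thioether) are the two sulfur-containing amino acids.
Glutamate is not in this group.

No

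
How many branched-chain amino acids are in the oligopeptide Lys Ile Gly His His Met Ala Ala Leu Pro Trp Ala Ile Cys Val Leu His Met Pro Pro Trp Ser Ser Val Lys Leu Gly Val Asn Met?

Valine (V), leucine (L), and isoleucine (I) are the branched-chain amino acids.
Matching residues: Ile2, Leu9, Ile13, Val15, Leu16, Val24, Leu26, Val28.

8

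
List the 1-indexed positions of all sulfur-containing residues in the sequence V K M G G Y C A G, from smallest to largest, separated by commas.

The sulfur-bearing residues are cysteine (–SH) and methionine (–S–CH₃).
Matching residues: M3, C7.

3, 7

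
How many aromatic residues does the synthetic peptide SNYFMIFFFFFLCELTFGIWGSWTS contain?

F, W, and Y each carry an aromatic ring on the side chain.
Matching residues: Y3, F4, F7, F8, F9, F10, F11, F17, W20, W23.

10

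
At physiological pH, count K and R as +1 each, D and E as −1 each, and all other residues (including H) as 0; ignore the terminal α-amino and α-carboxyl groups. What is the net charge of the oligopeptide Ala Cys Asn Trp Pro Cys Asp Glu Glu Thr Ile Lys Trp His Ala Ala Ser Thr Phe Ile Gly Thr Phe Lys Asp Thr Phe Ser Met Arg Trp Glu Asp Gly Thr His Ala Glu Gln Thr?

-4

Positive (K, R): Lys12, Lys24, Arg30 → +3.
Negative (D, E): Asp7, Glu8, Glu9, Asp25, Glu32, Asp33, Glu38 → −7.
Net charge = (+3) + (−7) = −4.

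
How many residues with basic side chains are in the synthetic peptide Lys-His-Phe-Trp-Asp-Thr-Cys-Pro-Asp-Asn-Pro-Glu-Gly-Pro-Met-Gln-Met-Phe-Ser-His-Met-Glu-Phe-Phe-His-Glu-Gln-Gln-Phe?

The basic amino acids are Lys (K), Arg (R), and His (H).
Matching residues: Lys1, His2, His20, His25.

4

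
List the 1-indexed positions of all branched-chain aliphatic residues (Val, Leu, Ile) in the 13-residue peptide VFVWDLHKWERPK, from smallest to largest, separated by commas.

Matching residues: V1, V3, L6.

1, 3, 6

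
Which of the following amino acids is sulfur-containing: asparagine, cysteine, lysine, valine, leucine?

Cysteine (C, thiol) and methionine (M, thioether) are the two sulfur-containing amino acids.
Of the listed options, only cysteine belongs to this group.

cysteine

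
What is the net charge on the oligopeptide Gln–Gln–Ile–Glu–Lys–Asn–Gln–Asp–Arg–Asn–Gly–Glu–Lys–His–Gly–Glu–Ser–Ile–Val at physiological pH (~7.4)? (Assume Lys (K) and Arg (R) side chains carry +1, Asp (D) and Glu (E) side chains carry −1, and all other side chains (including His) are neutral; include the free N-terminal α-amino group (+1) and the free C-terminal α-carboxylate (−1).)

Positive (K, R): Lys5, Arg9, Lys13 → +3.
Negative (D, E): Glu4, Asp8, Glu12, Glu16 → −4.
The N-terminus (+1) and C-terminus (−1) cancel.
Net charge = (+3) + (−4) = −1.

-1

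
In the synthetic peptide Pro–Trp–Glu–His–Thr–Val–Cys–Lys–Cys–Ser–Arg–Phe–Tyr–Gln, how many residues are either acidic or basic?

4

Acidic: D, E. Basic: H, K, R.
Acidic residues here: Glu3 (1).
Basic residues here: His4, Lys8, Arg11 (3).
The two groups share no amino acid, so total = 1 + 3 = 4.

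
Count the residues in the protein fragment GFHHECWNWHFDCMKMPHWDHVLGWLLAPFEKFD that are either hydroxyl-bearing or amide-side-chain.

1

Hydroxyl-bearing: S, T, Y. Amide-side-chain: N, Q.
Hydroxyl-bearing residues here: none (0).
Amide-side-chain residues here: N8 (1).
The two groups share no amino acid, so total = 0 + 1 = 1.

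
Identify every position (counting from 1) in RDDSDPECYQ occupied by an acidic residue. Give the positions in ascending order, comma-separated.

Only D (aspartate) and E (glutamate) carry a side-chain carboxylic acid.
Matching residues: D2, D3, D5, E7.

2, 3, 5, 7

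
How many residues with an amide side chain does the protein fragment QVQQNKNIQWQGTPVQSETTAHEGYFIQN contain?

Asparagine (N) and glutamine (Q) have uncharged amide side chains.
Matching residues: Q1, Q3, Q4, N5, N7, Q9, Q11, Q16, Q28, N29.

10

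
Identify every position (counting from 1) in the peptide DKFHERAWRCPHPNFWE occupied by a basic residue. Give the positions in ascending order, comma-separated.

Matching residues: K2, H4, R6, R9, H12.

2, 4, 6, 9, 12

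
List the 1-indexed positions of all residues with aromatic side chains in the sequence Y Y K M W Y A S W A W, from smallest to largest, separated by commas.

F, W, and Y each carry an aromatic ring on the side chain.
Matching residues: Y1, Y2, W5, Y6, W9, W11.

1, 2, 5, 6, 9, 11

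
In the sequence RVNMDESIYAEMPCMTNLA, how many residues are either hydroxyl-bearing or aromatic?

Hydroxyl-bearing: S, T, Y. Aromatic: F, W, Y.
Hydroxyl-bearing residues here: S7, Y9, T16 (3).
Aromatic residues here: Y9 (1).
Y is in both groups, so the 1 Y residue must not be double-counted.
Total = 3 + 1 − 1 = 3.

3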